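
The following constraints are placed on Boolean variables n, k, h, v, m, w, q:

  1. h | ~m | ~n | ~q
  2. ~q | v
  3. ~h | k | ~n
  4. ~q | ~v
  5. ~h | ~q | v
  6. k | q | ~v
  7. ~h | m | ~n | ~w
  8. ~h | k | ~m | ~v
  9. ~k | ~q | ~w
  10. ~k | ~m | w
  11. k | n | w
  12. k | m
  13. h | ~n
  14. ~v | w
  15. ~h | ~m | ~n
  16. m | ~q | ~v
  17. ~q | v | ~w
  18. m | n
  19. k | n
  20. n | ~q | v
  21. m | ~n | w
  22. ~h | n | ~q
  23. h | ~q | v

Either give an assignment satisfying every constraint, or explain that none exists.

Try n = True:
  (h | ~n) forces h = True.
  (~h | k | ~n) forces k = True.
  (~h | ~m | ~n) forces m = False.
  (~h | m | ~n | ~w) forces w = False.
  clause (m | ~n | w) is falsified — backtrack.
So n = False.
  then (m | n) forces m = True.
  then (k | n) forces k = True.
  then (~k | ~m | w) forces w = True.
  then (~k | ~q | ~w) forces q = False.
Set h = True.
Set v = True.
All clauses satisfied.

n = False, k = True, h = True, v = True, m = True, w = True, q = False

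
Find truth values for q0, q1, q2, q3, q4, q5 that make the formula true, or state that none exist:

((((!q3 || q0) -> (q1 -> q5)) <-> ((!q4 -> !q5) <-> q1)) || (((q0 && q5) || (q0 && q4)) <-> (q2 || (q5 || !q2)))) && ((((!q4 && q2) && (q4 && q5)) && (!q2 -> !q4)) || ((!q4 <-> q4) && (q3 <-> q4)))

Unsatisfiable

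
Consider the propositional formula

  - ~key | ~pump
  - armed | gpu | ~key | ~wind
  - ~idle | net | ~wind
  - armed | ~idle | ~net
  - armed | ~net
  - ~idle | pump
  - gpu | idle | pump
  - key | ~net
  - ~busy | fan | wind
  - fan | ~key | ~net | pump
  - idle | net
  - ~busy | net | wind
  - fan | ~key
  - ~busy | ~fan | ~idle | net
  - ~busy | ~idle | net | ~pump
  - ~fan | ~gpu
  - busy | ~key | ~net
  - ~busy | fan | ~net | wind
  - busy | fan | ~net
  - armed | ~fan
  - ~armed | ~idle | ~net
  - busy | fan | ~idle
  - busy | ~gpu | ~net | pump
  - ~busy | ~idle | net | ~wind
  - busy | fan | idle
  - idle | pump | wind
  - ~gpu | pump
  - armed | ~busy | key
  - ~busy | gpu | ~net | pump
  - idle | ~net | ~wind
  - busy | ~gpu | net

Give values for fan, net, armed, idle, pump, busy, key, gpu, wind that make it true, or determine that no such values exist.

fan: True, net: False, armed: True, idle: True, pump: True, busy: False, key: False, gpu: False, wind: False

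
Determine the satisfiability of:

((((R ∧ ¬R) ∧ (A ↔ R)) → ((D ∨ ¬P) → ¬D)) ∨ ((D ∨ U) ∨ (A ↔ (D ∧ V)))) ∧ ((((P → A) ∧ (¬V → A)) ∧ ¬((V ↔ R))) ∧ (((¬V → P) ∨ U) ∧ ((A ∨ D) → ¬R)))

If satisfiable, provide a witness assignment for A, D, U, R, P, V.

A=T; D=F; U=F; R=F; P=T; V=T

  (((R ∧ ¬R) ∧ (A ↔ R)) → ((D ∨ ¬P) → ¬D)) ∨ ((D ∨ U) ∨ (A ↔ (D ∧ V))) = True
    ((R ∧ ¬R) ∧ (A ↔ R)) → ((D ∨ ¬P) → ¬D) = True
      (R ∧ ¬R) ∧ (A ↔ R) = False
        R ∧ ¬R = False
          ¬R = True
        A ↔ R = False
      (D ∨ ¬P) → ¬D = True
        D ∨ ¬P = False
          ¬P = False
        ¬D = True
    (D ∨ U) ∨ (A ↔ (D ∧ V)) = False
      D ∨ U = False
      A ↔ (D ∧ V) = False
        D ∧ V = False
  (((P → A) ∧ (¬V → A)) ∧ ¬((V ↔ R))) ∧ (((¬V → P) ∨ U) ∧ ((A ∨ D) → ¬R)) = True
    ((P → A) ∧ (¬V → A)) ∧ ¬((V ↔ R)) = True
      (P → A) ∧ (¬V → A) = True
        P → A = True
        ¬V → A = True
          ¬V = False
      ¬((V ↔ R)) = True
        V ↔ R = False
    ((¬V → P) ∨ U) ∧ ((A ∨ D) → ¬R) = True
      (¬V → P) ∨ U = True
        ¬V → P = True
          ¬V = False
      (A ∨ D) → ¬R = True
        A ∨ D = True
        ¬R = True
Both conjuncts True, so the formula holds.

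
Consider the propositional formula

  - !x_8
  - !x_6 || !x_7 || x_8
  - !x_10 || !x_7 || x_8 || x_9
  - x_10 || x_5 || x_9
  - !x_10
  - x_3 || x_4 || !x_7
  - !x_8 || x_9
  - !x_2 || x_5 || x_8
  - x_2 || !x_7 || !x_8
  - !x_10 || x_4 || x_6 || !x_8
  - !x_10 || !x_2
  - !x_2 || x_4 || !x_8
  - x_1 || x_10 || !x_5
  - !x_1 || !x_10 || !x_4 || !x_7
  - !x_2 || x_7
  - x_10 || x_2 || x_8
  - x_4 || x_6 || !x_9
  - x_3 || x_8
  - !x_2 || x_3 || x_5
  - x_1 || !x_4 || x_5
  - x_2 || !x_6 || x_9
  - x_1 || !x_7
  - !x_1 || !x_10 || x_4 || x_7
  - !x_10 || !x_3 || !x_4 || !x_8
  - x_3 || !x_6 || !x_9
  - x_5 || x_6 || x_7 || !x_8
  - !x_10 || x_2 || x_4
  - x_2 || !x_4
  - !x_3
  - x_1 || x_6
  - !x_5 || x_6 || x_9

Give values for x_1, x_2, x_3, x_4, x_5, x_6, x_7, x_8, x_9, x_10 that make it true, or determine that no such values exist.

No satisfying assignment exists.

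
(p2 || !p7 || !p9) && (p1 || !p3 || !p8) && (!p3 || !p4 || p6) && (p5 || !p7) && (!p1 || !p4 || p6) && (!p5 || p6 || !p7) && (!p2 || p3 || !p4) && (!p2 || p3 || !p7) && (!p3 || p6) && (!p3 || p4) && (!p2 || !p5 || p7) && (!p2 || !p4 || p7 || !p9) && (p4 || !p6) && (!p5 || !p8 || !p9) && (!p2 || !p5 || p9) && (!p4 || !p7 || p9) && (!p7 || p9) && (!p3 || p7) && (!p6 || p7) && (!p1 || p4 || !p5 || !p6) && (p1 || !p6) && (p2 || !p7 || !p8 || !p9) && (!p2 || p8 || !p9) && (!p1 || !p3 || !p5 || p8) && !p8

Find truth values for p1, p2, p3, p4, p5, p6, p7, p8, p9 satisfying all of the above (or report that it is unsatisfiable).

Unit clause (!p8) forces p8 = False.
Set p1 = False.
  then (p1 || !p6) forces p6 = False.
  then (!p3 || p6) forces p3 = False.
Set p2 = False.
Set p4 = True.
Set p5 = True.
  then (!p5 || p6 || !p7) forces p7 = False.
Set p9 = False.
All clauses satisfied.

p1 = False, p2 = False, p3 = False, p4 = True, p5 = True, p6 = False, p7 = False, p8 = False, p9 = False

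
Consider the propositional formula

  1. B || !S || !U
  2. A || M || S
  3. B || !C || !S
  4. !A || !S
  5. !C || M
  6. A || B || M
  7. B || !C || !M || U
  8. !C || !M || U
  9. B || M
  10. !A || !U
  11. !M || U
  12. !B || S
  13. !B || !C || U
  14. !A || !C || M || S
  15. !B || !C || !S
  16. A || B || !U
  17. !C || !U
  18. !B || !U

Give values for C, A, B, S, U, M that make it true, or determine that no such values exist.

C = False, A = False, B = True, S = True, U = False, M = False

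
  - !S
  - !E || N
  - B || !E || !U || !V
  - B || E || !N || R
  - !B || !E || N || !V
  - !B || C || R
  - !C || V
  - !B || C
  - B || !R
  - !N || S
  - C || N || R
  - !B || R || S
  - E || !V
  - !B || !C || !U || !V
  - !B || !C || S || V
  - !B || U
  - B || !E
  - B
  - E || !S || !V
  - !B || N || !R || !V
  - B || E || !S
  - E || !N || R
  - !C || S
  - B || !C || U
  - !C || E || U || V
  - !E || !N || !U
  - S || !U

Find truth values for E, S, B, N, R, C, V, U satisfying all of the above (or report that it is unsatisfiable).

No satisfying assignment exists.

Case B = True:
  (!S) forces S = False.
  (!B || C) forces C = True.
  Clause (!C || S) is falsified — contradiction.
Case B = False:
  Clause (B) is falsified — contradiction.
Both cases fail, so the formula is unsatisfiable.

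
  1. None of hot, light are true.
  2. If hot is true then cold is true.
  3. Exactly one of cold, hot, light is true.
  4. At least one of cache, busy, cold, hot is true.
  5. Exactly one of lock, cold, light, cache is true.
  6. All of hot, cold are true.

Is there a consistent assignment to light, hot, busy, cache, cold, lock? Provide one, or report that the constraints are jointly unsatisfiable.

Case hot = True:
  Constraint (1) is violated (hot=T) — contradiction.
Case hot = False:
  Constraint (6) is violated (hot=F) — contradiction.
Both cases fail — unsatisfiable.

Unsatisfiable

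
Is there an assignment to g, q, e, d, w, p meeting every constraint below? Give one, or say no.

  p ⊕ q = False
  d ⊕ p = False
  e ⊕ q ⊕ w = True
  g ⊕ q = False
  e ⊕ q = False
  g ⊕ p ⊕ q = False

g = False, q = False, e = False, d = False, w = True, p = False

p ⊕ q = F ⊕ F = False ✓
d ⊕ p = F ⊕ F = False ✓
e ⊕ q ⊕ w = F ⊕ F ⊕ T = True ✓
g ⊕ q = F ⊕ F = False ✓
e ⊕ q = F ⊕ F = False ✓
g ⊕ p ⊕ q = F ⊕ F ⊕ F = False ✓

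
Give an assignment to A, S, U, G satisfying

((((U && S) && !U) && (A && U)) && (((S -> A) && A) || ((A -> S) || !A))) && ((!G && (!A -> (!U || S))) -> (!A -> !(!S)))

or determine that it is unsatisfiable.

Unsatisfiable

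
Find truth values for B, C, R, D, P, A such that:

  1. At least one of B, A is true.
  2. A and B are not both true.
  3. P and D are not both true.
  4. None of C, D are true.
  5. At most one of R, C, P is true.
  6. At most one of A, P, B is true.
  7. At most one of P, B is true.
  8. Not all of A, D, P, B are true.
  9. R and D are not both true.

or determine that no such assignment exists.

B: False, C: False, R: False, D: False, P: False, A: True

  (1) {B, A}: 1 true — at least one ✓
  (2) A=T, B=F — not both ✓
  (3) P=F, D=F — not both ✓
  (4) {C, D}: 0 true — none ✓
  (5) {R, C, P}: 0 true — at most one ✓
  (6) {A, P, B}: 1 true — at most one ✓
  (7) {P, B}: 0 true — at most one ✓
  (8) {A, D, P, B}: 1/4 true — not all ✓
  (9) R=F, D=F — not both ✓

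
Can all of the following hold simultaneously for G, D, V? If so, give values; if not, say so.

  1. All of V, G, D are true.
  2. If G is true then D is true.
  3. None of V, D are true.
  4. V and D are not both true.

Case D = True:
  Constraint (3) is violated (D=T) — contradiction.
Case D = False:
  Constraint (1) is violated (D=F) — contradiction.
Both cases fail — unsatisfiable.

Unsatisfiable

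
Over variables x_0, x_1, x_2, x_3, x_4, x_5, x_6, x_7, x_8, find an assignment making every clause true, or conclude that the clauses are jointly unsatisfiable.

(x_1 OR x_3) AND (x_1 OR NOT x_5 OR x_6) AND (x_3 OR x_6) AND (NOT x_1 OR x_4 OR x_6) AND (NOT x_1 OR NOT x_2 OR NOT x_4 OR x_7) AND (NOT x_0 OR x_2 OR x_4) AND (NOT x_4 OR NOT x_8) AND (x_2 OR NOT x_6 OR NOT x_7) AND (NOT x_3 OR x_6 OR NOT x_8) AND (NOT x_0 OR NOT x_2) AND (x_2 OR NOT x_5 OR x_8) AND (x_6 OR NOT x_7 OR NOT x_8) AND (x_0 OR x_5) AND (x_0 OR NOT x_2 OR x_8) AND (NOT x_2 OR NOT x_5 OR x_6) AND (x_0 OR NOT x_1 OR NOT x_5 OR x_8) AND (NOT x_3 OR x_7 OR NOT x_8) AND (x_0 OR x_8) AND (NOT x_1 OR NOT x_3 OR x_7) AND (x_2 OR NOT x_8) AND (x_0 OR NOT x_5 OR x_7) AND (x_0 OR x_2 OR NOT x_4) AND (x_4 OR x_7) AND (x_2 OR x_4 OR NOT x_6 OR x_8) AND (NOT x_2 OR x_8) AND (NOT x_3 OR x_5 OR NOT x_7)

x_0 = False, x_1 = False, x_2 = True, x_3 = True, x_4 = False, x_5 = True, x_6 = True, x_7 = True, x_8 = True

Set x_0 = False.
  then (x_0 OR x_5) forces x_5 = True.
  then (x_0 OR x_8) forces x_8 = True.
  then (x_2 OR NOT x_8) forces x_2 = True.
  then (x_0 OR NOT x_5 OR x_7) forces x_7 = True.
  then (NOT x_4 OR NOT x_8) forces x_4 = False.
  then (x_6 OR NOT x_7 OR NOT x_8) forces x_6 = True.
Set x_1 = False.
  then (x_1 OR x_3) forces x_3 = True.
All clauses satisfied.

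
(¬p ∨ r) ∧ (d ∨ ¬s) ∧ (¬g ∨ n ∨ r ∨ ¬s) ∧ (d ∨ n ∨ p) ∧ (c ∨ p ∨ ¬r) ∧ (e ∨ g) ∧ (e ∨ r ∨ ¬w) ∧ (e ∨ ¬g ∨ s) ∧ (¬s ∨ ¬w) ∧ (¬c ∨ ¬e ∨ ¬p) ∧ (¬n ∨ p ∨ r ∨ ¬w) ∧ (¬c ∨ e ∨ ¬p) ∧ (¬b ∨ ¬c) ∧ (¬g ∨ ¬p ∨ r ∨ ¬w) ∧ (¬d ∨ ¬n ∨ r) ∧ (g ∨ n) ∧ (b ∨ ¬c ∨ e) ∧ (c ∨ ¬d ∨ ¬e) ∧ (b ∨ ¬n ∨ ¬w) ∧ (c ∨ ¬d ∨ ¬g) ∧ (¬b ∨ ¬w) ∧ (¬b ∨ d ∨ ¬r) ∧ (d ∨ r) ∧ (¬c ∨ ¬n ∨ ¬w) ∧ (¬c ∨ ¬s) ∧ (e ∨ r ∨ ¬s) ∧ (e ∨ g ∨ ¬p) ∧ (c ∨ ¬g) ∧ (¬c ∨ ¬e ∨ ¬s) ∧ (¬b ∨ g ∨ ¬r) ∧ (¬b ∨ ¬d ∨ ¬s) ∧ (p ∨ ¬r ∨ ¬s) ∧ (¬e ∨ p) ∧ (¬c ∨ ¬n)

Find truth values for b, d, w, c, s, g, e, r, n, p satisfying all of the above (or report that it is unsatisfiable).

Set b = False.
Set d = False.
  then (d ∨ ¬s) forces s = False.
  then (d ∨ r) forces r = True.
Set w = False.
Try c = True:
  (b ∨ ¬c ∨ e) forces e = True.
  (¬c ∨ ¬e ∨ ¬p) forces p = False.
  clause (¬e ∨ p) is falsified — backtrack.
So c = False.
  then (c ∨ p ∨ ¬r) forces p = True.
  then (c ∨ ¬g) forces g = False.
  then (e ∨ g) forces e = True.
  then (g ∨ n) forces n = True.
All clauses satisfied.

b = False; d = False; w = False; c = False; s = False; g = False; e = True; r = True; n = True; p = True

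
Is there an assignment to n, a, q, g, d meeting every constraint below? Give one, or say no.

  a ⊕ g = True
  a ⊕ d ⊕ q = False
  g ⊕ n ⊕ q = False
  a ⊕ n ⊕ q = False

Unsatisfiable

Adding constraints 1, 3, 4 mod 2: every variable appears an even number of times on the left, so the left side is 0.
But the right sides sum to 1 (mod 2). 0 ≠ 1 — the system is inconsistent.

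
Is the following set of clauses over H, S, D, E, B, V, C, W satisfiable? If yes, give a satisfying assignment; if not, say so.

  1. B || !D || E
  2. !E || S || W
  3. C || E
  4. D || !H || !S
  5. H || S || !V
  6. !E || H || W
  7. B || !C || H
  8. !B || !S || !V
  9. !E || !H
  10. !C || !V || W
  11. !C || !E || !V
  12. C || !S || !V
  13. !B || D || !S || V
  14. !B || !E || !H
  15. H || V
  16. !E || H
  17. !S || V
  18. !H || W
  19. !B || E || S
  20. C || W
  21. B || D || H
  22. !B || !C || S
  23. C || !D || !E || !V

H = True, S = False, D = False, E = False, B = False, V = True, C = True, W = True

Try H = False:
  (H || V) forces V = True.
  (H || S || !V) forces S = True.
  (!B || !S || !V) forces B = False.
  (B || !C || H) forces C = False.
  clause (C || !S || !V) is falsified — backtrack.
So H = True.
  then (!E || !H) forces E = False.
  then (!H || W) forces W = True.
  then (C || E) forces C = True.
Try S = True:
  (D || !H || !S) forces D = True.
  (B || !D || E) forces B = True.
  (!B || !S || !V) forces V = False.
  clause (!S || V) is falsified — backtrack.
So S = False.
  then (!B || E || S) forces B = False.
  then (B || !D || E) forces D = False.
Set V = True.
All clauses satisfied.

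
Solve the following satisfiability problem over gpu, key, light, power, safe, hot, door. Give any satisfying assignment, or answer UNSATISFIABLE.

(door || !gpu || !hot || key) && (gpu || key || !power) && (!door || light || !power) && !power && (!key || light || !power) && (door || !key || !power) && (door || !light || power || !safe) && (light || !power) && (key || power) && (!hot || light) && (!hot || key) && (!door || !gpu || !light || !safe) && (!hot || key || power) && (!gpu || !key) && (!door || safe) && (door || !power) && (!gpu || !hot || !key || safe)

gpu = False, key = True, light = True, power = False, safe = False, hot = True, door = False

Unit clause (!power) forces power = False.
In (key || power) only key is left, so key = True.
In (!gpu || !key) only !gpu is left, so gpu = False.
Set light = True.
Set safe = False.
  then (!door || safe) forces door = False.
Set hot = True.
All clauses satisfied.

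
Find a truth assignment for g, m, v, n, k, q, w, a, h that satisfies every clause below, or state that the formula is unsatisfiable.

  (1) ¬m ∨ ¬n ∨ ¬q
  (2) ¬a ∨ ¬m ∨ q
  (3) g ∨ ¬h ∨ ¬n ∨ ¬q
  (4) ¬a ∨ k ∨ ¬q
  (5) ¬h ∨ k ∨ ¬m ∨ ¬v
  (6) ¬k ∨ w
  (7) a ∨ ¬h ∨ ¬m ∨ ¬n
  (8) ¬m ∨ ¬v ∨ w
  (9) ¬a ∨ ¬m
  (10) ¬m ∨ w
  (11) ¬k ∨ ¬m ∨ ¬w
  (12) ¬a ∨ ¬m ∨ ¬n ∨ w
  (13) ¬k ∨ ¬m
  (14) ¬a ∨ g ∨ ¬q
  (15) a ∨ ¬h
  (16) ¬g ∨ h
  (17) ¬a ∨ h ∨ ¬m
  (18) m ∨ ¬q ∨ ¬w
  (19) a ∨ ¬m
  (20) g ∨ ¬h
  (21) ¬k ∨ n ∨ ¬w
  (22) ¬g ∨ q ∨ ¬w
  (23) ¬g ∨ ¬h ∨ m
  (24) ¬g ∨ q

g = False; m = False; v = True; n = True; k = False; q = False; w = False; a = False; h = False

Try g = True:
  (¬g ∨ h) forces h = True.
  (a ∨ ¬h) forces a = True.
  (¬a ∨ ¬m) forces m = False.
  clause (¬g ∨ ¬h ∨ m) is falsified — backtrack.
So g = False.
  then (g ∨ ¬h) forces h = False.
Set m = False.
Set v = True.
Set n = True.
Set k = False.
Set q = False.
Set w = False.
Set a = False.
All clauses satisfied.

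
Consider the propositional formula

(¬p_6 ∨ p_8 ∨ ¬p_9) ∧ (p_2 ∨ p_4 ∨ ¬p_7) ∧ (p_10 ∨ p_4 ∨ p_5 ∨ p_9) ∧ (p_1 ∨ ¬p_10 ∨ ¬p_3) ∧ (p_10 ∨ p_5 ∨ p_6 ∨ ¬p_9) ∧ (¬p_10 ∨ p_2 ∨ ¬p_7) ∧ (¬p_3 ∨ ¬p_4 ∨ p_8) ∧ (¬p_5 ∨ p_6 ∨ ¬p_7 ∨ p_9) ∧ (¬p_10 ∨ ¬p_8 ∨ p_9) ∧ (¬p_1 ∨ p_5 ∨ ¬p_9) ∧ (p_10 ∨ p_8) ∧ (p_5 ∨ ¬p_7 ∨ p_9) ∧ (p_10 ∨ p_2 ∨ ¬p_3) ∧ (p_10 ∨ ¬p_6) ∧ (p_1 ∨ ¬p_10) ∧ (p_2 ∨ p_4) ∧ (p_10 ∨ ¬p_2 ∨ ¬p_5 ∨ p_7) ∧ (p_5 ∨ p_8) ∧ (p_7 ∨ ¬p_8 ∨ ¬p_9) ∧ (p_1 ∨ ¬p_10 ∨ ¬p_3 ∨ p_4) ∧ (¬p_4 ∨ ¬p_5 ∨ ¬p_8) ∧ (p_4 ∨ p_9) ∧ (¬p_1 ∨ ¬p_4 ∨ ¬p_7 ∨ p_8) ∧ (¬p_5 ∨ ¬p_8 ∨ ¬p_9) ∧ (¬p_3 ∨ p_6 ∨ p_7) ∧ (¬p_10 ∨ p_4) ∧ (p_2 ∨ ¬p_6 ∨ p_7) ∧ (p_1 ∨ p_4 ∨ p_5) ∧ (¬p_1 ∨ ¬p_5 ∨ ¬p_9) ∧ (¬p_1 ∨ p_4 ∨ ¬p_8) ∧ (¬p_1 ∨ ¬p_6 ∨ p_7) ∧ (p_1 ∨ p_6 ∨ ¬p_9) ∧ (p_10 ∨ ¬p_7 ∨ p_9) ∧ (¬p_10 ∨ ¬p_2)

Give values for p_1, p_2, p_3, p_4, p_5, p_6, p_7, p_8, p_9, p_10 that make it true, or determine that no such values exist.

p_1 = False; p_2 = False; p_3 = False; p_4 = True; p_5 = False; p_6 = False; p_7 = False; p_8 = True; p_9 = False; p_10 = False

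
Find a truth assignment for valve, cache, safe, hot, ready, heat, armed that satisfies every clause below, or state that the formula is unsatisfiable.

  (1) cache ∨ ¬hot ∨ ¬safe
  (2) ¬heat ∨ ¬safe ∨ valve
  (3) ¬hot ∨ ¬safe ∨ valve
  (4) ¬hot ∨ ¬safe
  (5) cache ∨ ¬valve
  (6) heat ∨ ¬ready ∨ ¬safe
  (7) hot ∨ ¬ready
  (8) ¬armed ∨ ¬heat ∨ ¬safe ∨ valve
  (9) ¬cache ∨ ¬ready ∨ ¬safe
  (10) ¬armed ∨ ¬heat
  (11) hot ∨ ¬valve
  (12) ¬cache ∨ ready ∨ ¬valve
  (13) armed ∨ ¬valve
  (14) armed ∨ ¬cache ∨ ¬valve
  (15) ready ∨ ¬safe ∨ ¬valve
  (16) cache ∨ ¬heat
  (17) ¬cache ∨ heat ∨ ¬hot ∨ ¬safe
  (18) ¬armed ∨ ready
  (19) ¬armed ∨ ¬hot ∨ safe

valve=F, cache=T, safe=F, hot=F, ready=F, heat=F, armed=F

Set valve = False.
Set cache = True.
Set safe = False.
Set hot = False.
  then (hot ∨ ¬ready) forces ready = False.
  then (¬armed ∨ ready) forces armed = False.
Set heat = False.
All clauses satisfied.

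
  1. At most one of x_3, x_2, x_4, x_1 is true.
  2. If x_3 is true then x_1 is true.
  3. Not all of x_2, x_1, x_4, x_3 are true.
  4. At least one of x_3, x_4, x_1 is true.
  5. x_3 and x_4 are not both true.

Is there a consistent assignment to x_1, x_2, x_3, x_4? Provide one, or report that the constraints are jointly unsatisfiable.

x_1 = True, x_2 = False, x_3 = False, x_4 = False

  (1) {x_3, x_2, x_4, x_1}: 1 true — at most one ✓
  (2) x_3=F ⇒ x_1: vacuous ✓
  (3) {x_2, x_1, x_4, x_3}: 1/4 true — not all ✓
  (4) {x_3, x_4, x_1}: 1 true — at least one ✓
  (5) x_3=F, x_4=F — not both ✓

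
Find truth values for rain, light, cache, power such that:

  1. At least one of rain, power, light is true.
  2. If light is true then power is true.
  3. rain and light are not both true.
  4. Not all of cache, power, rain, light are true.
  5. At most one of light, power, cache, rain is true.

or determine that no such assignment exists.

rain=F, light=F, cache=F, power=T

  (1) {rain, power, light}: 1 true — at least one ✓
  (2) light=F ⇒ power: vacuous ✓
  (3) rain=F, light=F — not both ✓
  (4) {cache, power, rain, light}: 1/4 true — not all ✓
  (5) {light, power, cache, rain}: 1 true — at most one ✓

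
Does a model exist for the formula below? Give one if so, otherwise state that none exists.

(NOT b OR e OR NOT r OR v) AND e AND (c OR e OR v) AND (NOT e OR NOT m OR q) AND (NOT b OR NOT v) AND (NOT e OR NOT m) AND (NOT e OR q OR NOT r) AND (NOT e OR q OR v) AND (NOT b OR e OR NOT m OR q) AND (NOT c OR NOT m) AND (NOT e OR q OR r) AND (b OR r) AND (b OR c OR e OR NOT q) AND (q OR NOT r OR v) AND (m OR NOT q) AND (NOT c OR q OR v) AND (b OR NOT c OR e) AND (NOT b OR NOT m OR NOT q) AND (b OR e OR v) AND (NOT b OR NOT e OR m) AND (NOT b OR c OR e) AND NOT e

Unsatisfiable

Case e = True:
  Clause (NOT e) is falsified — contradiction.
Case e = False:
  Clause (e) is falsified — contradiction.
Both cases fail, so the formula is unsatisfiable.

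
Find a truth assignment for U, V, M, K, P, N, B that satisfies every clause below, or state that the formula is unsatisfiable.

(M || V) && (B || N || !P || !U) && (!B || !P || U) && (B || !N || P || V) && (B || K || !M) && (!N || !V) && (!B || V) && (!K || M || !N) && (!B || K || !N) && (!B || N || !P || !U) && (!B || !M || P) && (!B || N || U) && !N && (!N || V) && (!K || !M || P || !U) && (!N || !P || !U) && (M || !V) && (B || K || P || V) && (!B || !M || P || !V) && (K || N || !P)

Unit clause (!N) forces N = False.
Set U = False.
  then (!B || N || U) forces B = False.
Set V = True.
  then (M || !V) forces M = True.
  then (B || K || !M) forces K = True.
Set P = True.
All clauses satisfied.

U = False; V = True; M = True; K = True; P = True; N = False; B = False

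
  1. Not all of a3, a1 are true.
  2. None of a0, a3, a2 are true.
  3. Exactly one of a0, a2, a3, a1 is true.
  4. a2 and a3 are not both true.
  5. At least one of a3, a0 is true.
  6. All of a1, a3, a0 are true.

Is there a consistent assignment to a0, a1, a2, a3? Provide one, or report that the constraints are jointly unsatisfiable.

Case a0 = True:
  Constraint (2) is violated (a0=T) — contradiction.
Case a0 = False:
  Constraint (6) is violated (a0=F) — contradiction.
Both cases fail — unsatisfiable.

Unsatisfiable — no assignment works.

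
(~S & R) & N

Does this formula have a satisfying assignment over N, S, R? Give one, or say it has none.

N: True, S: False, R: True

  ~S & R = True
    ~S = True
Both conjuncts True, so the formula holds.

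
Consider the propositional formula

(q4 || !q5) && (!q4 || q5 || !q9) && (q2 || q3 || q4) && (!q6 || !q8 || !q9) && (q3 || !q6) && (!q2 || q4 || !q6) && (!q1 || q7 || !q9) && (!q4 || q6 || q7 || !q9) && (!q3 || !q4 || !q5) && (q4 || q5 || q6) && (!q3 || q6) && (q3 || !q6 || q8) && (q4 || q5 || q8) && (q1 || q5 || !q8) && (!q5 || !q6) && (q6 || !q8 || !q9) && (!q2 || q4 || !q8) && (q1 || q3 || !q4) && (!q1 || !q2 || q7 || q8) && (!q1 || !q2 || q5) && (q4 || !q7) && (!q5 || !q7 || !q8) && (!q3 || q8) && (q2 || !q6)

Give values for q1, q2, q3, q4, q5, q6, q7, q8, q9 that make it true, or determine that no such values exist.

q1 = True, q2 = False, q3 = False, q4 = True, q5 = False, q6 = False, q7 = False, q8 = True, q9 = False

Set q1 = True.
Set q2 = False.
  then (q2 || !q6) forces q6 = False.
  then (!q3 || q6) forces q3 = False.
  then (q2 || q3 || q4) forces q4 = True.
Set q5 = False.
  then (!q4 || q5 || !q9) forces q9 = False.
Set q7 = False.
Set q8 = True.
All clauses satisfied.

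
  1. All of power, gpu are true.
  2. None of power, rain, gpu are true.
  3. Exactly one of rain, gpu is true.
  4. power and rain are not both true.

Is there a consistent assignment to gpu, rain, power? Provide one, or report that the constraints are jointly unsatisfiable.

Case gpu = True:
  Constraint (2) is violated (gpu=T) — contradiction.
Case gpu = False:
  Constraint (1) is violated (gpu=F) — contradiction.
Both cases fail — unsatisfiable.

The formula is unsatisfiable.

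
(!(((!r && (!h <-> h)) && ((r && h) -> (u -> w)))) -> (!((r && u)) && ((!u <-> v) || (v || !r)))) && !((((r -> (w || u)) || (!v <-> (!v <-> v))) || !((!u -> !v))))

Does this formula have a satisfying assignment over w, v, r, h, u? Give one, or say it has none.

Unsatisfiable — no assignment works.

Case r = True: the formula simplifies to (!u && ((!u <-> v) || v)) && !((((w || u) || (!v <-> (!v <-> v))) || !((!u -> !v)))).
  v = True: the conjunct !((((w || u) || (!v <-> (!v <-> v))) || !((!u -> !v)))) becomes !((True || !u)) = False.
  v = False: simplifies to (!u && u) && !((w || u)).
    u = True: the conjunct !u is False.
    u = False: the conjunct u is False.
Case r = False: the conjunct !((((r -> (w || u)) || (!v <-> (!v <-> v))) || !((!u -> !v)))) becomes !((True || !((!u -> !v)))) = False.
Both cases fail — unsatisfiable.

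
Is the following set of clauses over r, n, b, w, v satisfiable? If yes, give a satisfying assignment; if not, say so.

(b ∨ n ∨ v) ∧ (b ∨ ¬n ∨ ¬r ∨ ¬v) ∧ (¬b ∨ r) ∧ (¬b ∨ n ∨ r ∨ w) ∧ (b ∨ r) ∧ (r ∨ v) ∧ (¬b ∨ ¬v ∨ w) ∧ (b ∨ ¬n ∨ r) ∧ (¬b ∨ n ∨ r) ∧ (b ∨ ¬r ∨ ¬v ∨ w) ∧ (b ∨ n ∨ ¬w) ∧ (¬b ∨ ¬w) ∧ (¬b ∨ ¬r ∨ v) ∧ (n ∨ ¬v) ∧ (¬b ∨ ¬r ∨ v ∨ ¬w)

Try r = False:
  (¬b ∨ r) forces b = False.
  clause (b ∨ r) is falsified — backtrack.
So r = True.
Set n = True.
Set b = False.
  then (b ∨ ¬n ∨ ¬r ∨ ¬v) forces v = False.
Set w = False.
All clauses satisfied.

r = True, n = True, b = False, w = False, v = False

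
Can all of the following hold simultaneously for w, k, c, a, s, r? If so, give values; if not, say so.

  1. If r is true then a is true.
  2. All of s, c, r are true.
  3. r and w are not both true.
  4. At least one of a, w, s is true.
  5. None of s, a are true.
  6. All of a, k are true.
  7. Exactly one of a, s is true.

Unsatisfiable

Case a = True:
  Constraint (5) is violated (a=T) — contradiction.
Case a = False:
  Constraint (6) is violated (a=F) — contradiction.
Both cases fail — unsatisfiable.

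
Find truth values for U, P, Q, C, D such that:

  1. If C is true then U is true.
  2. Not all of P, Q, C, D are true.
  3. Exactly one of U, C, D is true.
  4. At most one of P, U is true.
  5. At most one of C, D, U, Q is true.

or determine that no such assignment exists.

U = False, P = False, Q = False, C = False, D = True

  (1) C=F ⇒ U: vacuous ✓
  (2) {P, Q, C, D}: 1/4 true — not all ✓
  (3) {U, C, D}: 1 true — exactly one ✓
  (4) {P, U}: 0 true — at most one ✓
  (5) {C, D, U, Q}: 1 true — at most one ✓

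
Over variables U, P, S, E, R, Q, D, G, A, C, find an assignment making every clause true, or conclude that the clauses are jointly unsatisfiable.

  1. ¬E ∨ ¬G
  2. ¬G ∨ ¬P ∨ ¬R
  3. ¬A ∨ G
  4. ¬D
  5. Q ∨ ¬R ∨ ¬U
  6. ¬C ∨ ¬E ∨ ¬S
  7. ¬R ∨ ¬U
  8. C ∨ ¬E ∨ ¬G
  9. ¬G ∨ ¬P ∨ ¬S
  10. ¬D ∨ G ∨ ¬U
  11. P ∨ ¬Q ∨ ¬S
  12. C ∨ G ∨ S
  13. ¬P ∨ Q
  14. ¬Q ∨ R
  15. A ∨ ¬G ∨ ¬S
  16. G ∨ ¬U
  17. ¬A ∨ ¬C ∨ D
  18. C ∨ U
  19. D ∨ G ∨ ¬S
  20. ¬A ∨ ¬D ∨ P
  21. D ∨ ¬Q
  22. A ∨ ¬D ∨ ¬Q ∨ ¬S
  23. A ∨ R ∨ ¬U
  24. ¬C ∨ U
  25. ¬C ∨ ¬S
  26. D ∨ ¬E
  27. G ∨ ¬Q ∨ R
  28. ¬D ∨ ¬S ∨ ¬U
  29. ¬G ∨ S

Unit clause (¬D) forces D = False.
In (D ∨ ¬Q) only ¬Q is left, so Q = False.
In (D ∨ ¬E) only ¬E is left, so E = False.
In (¬P ∨ Q) only ¬P is left, so P = False.
Set U = True.
  then (Q ∨ ¬R ∨ ¬U) forces R = False.
  then (G ∨ ¬U) forces G = True.
  then (A ∨ R ∨ ¬U) forces A = True.
  then (¬G ∨ S) forces S = True.
  then (¬A ∨ ¬C ∨ D) forces C = False.
All clauses satisfied.

U=T, P=F, S=T, E=F, R=F, Q=F, D=F, G=T, A=T, C=F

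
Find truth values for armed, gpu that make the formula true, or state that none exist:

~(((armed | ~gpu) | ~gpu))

armed=F, gpu=T

  ~(((armed | ~gpu) | ~gpu)) = True
    (armed | ~gpu) | ~gpu = False
      armed | ~gpu = False
        ~gpu = False
      ~gpu = False
The formula evaluates to True.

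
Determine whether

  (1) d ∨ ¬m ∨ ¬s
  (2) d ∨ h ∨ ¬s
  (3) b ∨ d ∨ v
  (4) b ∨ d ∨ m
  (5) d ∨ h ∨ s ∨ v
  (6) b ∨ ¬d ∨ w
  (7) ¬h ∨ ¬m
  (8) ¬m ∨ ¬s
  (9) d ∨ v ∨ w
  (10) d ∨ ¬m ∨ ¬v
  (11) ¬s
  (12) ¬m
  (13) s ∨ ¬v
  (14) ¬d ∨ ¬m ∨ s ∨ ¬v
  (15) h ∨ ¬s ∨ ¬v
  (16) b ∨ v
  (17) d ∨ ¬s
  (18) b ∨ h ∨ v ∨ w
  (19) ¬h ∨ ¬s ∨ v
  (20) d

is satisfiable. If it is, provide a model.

s = False, v = False, d = True, m = False, h = True, b = True, w = True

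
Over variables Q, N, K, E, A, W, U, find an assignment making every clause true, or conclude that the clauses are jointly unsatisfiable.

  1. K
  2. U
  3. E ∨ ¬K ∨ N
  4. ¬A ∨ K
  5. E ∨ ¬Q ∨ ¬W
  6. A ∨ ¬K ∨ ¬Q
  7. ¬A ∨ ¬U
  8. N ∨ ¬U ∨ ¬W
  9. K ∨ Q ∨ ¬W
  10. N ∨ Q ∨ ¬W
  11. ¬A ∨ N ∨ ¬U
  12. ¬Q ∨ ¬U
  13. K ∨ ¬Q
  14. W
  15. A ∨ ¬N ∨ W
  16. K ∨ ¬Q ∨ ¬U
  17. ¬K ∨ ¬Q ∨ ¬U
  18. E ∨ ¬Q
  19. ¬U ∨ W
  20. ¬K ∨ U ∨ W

Q = False, N = True, K = True, E = True, A = False, W = True, U = True

Unit clause (K) forces K = True.
Unit clause (U) forces U = True.
In (¬A ∨ ¬U) only ¬A is left, so A = False.
In (¬Q ∨ ¬U) only ¬Q is left, so Q = False.
Unit clause (W) forces W = True.
In (N ∨ ¬U ∨ ¬W) only N is left, so N = True.
Set E = True.
All clauses satisfied.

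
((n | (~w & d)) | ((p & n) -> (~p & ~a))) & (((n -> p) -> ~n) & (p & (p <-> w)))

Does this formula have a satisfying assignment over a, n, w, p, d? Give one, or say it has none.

a=T, n=F, w=T, p=T, d=F

  (n | (~w & d)) | ((p & n) -> (~p & ~a)) = True
    n | (~w & d) = False
      ~w & d = False
        ~w = False
    (p & n) -> (~p & ~a) = True
      p & n = False
      ~p & ~a = False
        ~p = False
        ~a = False
  ((n -> p) -> ~n) & (p & (p <-> w)) = True
    (n -> p) -> ~n = True
      n -> p = True
      ~n = True
    p & (p <-> w) = True
      p <-> w = True
Both conjuncts True, so the formula holds.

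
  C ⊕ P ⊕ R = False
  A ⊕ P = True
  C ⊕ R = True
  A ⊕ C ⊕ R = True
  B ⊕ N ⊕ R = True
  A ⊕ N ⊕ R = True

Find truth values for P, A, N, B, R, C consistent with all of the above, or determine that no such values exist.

P=T, A=F, N=F, B=F, R=T, C=F

C ⊕ P ⊕ R = F ⊕ T ⊕ T = False ✓
A ⊕ P = F ⊕ T = True ✓
C ⊕ R = F ⊕ T = True ✓
A ⊕ C ⊕ R = F ⊕ F ⊕ T = True ✓
B ⊕ N ⊕ R = F ⊕ F ⊕ T = True ✓
A ⊕ N ⊕ R = F ⊕ F ⊕ T = True ✓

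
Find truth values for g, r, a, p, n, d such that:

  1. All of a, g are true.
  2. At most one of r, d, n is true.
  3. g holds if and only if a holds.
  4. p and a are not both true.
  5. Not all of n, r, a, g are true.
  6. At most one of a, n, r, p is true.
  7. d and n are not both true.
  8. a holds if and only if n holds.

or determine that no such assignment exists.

Case n = True:
  (1) forces a = True.
  Constraint (6) is violated (a=T, n=T) — contradiction.
Case n = False:
  (1) forces a = True.
  Constraint (8) is violated (a=T, n=F) — contradiction.
Both cases fail — unsatisfiable.

No satisfying assignment exists.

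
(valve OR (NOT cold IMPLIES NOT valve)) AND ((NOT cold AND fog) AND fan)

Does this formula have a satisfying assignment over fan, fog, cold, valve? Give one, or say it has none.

fan = True; fog = True; cold = False; valve = True

  valve OR (NOT cold IMPLIES NOT valve) = True
    NOT cold IMPLIES NOT valve = False
      NOT cold = True
      NOT valve = False
  (NOT cold AND fog) AND fan = True
    NOT cold AND fog = True
      NOT cold = True
Both conjuncts True, so the formula holds.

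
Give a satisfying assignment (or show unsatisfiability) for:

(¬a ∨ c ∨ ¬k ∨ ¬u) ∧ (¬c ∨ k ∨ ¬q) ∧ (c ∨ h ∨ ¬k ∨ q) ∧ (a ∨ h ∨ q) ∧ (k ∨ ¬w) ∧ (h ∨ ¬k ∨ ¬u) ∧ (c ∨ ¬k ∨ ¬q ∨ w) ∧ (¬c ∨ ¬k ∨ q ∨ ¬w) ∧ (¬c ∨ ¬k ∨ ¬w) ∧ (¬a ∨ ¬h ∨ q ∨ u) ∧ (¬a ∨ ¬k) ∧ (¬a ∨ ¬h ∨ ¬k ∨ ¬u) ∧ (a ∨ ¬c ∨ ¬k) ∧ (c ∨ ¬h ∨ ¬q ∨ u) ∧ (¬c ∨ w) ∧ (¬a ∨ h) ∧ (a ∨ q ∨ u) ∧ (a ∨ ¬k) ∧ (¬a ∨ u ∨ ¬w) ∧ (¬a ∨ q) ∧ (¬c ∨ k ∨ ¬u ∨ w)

Set u = True.
Set q = False.
  then (¬a ∨ q) forces a = False.
  then (a ∨ h ∨ q) forces h = True.
  then (a ∨ ¬k) forces k = False.
  then (k ∨ ¬w) forces w = False.
  then (¬c ∨ w) forces c = False.
All clauses satisfied.

u = True; q = False; c = False; h = True; w = False; k = False; a = False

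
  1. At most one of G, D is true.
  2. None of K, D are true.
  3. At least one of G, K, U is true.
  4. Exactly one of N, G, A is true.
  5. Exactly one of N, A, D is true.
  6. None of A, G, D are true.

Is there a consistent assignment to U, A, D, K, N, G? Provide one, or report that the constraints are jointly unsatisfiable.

U = True, A = False, D = False, K = False, N = True, G = False

  (1) {G, D}: 0 true — at most one ✓
  (2) {K, D}: 0 true — none ✓
  (3) {G, K, U}: 1 true — at least one ✓
  (4) {N, G, A}: 1 true — exactly one ✓
  (5) {N, A, D}: 1 true — exactly one ✓
  (6) {A, G, D}: 0 true — none ✓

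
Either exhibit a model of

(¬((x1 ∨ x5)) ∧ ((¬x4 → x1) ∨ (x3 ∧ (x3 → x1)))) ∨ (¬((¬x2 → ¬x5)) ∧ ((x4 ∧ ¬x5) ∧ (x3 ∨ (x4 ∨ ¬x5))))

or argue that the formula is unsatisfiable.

x1=F; x2=F; x3=F; x4=T; x5=F

  (¬((x1 ∨ x5)) ∧ ((¬x4 → x1) ∨ (x3 ∧ (x3 → x1)))) ∨ (¬((¬x2 → ¬x5)) ∧ ((x4 ∧ ¬x5) ∧ (x3 ∨ (x4 ∨ ¬x5)))) = True
    ¬((x1 ∨ x5)) ∧ ((¬x4 → x1) ∨ (x3 ∧ (x3 → x1))) = True
      ¬((x1 ∨ x5)) = True
        x1 ∨ x5 = False
      (¬x4 → x1) ∨ (x3 ∧ (x3 → x1)) = True
        ¬x4 → x1 = True
          ¬x4 = False
        x3 ∧ (x3 → x1) = False
          x3 → x1 = True
    ¬((¬x2 → ¬x5)) ∧ ((x4 ∧ ¬x5) ∧ (x3 ∨ (x4 ∨ ¬x5))) = False
      ¬((¬x2 → ¬x5)) = False
        ¬x2 → ¬x5 = True
          ¬x2 = True
          ¬x5 = True
      (x4 ∧ ¬x5) ∧ (x3 ∨ (x4 ∨ ¬x5)) = True
        x4 ∧ ¬x5 = True
          ¬x5 = True
        x3 ∨ (x4 ∨ ¬x5) = True
          x4 ∨ ¬x5 = True
            ¬x5 = True
The formula evaluates to True.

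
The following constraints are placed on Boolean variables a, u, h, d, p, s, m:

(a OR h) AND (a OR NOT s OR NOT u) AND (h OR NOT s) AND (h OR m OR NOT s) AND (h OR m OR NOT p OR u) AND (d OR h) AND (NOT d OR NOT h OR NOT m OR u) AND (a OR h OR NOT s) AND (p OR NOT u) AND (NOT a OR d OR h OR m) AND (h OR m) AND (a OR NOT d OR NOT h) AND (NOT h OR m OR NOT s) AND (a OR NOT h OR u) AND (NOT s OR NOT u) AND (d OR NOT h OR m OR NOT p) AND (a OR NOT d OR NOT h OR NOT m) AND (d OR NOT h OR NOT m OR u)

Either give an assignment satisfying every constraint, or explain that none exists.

a = True; u = False; h = True; d = True; p = False; s = False; m = False

Set a = True.
Set u = False.
Set h = True.
Set d = True.
  then (NOT d OR NOT h OR NOT m OR u) forces m = False.
  then (NOT h OR m OR NOT s) forces s = False.
Set p = False.
All clauses satisfied.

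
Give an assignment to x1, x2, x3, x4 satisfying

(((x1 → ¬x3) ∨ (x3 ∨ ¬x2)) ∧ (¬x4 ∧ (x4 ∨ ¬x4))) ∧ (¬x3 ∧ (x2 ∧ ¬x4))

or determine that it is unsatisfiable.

x1: True, x2: True, x3: False, x4: False

  ((x1 → ¬x3) ∨ (x3 ∨ ¬x2)) ∧ (¬x4 ∧ (x4 ∨ ¬x4)) = True
    (x1 → ¬x3) ∨ (x3 ∨ ¬x2) = True
      x1 → ¬x3 = True
        ¬x3 = True
      x3 ∨ ¬x2 = False
        ¬x2 = False
    ¬x4 ∧ (x4 ∨ ¬x4) = True
      ¬x4 = True
      x4 ∨ ¬x4 = True
        ¬x4 = True
  ¬x3 ∧ (x2 ∧ ¬x4) = True
    ¬x3 = True
    x2 ∧ ¬x4 = True
      ¬x4 = True
Both conjuncts True, so the formula holds.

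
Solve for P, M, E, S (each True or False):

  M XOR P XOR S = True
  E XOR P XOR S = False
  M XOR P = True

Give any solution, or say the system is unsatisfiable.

P=F, M=T, E=F, S=F

M XOR P XOR S = T XOR F XOR F = True ✓
E XOR P XOR S = F XOR F XOR F = False ✓
M XOR P = T XOR F = True ✓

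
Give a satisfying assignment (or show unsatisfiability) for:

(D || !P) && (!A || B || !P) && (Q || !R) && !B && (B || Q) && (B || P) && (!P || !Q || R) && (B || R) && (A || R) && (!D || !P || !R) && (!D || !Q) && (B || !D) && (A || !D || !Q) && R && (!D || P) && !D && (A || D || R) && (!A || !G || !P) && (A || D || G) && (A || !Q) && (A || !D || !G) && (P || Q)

Case D = True:
  Clause (!D) is falsified — contradiction.
Case D = False:
  (D || !P) forces P = False.
  (!B) forces B = False.
  Clause (B || P) is falsified — contradiction.
Both cases fail, so the formula is unsatisfiable.

The formula is unsatisfiable.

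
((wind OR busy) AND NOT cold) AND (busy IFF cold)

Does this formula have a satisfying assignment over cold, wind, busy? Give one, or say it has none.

cold = False, wind = True, busy = False

  (wind OR busy) AND NOT cold = True
    wind OR busy = True
    NOT cold = True
  busy IFF cold = True
Both conjuncts True, so the formula holds.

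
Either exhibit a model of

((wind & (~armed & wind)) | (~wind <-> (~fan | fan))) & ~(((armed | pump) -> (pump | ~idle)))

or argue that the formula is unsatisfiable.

idle = True, armed = True, wind = False, pump = False, fan = False

  (wind & (~armed & wind)) | (~wind <-> (~fan | fan)) = True
    wind & (~armed & wind) = False
      ~armed & wind = False
        ~armed = False
    ~wind <-> (~fan | fan) = True
      ~wind = True
      ~fan | fan = True
        ~fan = True
  ~(((armed | pump) -> (pump | ~idle))) = True
    (armed | pump) -> (pump | ~idle) = False
      armed | pump = True
      pump | ~idle = False
        ~idle = False
Both conjuncts True, so the formula holds.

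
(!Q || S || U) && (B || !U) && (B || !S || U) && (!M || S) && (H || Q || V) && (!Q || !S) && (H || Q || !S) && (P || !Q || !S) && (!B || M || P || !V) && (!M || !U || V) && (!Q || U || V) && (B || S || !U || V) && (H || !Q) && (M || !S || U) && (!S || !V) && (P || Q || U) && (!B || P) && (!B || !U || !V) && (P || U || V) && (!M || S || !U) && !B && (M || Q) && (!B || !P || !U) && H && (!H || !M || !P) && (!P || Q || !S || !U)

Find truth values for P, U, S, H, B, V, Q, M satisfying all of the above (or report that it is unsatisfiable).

The formula is unsatisfiable.

Case B = True:
  Clause (!B) is falsified — contradiction.
Case B = False:
  (B || !U) forces U = False.
  (B || !S || U) forces S = False.
  (!Q || S || U) forces Q = False.
  (!M || S) forces M = False.
  Clause (M || Q) is falsified — contradiction.
Both cases fail, so the formula is unsatisfiable.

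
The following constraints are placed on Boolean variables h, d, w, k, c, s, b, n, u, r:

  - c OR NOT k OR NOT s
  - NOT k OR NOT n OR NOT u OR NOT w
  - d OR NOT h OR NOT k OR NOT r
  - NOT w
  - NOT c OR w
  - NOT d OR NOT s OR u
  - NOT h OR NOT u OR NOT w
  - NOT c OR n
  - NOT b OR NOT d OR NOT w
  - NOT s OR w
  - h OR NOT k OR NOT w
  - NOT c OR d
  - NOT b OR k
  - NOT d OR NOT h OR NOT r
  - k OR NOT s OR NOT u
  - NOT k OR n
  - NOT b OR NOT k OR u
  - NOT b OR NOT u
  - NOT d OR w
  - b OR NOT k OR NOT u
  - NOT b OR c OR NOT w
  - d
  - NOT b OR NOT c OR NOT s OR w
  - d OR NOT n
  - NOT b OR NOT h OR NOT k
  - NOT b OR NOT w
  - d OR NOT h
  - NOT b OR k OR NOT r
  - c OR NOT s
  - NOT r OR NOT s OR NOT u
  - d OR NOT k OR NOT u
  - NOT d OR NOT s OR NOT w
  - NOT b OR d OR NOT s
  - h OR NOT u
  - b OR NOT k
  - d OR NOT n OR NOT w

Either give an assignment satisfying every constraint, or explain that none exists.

Case d = True:
  (NOT w) forces w = False.
  Clause (NOT d OR w) is falsified — contradiction.
Case d = False:
  Clause (d) is falsified — contradiction.
Both cases fail, so the formula is unsatisfiable.

The formula is unsatisfiable.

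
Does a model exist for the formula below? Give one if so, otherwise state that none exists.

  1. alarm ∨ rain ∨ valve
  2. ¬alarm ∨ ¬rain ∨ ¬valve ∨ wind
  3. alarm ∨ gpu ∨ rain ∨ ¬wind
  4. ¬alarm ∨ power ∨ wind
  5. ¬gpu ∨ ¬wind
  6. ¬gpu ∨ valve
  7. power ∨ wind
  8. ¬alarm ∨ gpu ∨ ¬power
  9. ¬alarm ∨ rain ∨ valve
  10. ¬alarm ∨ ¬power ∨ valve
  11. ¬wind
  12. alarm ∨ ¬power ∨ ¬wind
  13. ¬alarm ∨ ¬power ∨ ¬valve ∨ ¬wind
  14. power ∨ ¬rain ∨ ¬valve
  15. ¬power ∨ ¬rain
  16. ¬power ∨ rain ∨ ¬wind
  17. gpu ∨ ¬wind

Unit clause (¬wind) forces wind = False.
In (power ∨ wind) only power is left, so power = True.
In (¬power ∨ ¬rain) only ¬rain is left, so rain = False.
Set gpu = True.
  then (¬gpu ∨ valve) forces valve = True.
Set alarm = True.
All clauses satisfied.

rain=F; wind=F; gpu=T; valve=T; alarm=T; power=T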